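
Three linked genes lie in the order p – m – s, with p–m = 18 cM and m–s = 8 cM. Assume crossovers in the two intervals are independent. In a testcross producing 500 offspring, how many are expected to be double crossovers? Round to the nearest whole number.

7

Map distances give recombination frequencies of 0.180 and 0.080 for the two intervals.
With no interference, expected double-crossover frequency = 0.180 × 0.080 = 0.01440.
Expected number = 0.01440 × 500 = 7.20 ≈ 7.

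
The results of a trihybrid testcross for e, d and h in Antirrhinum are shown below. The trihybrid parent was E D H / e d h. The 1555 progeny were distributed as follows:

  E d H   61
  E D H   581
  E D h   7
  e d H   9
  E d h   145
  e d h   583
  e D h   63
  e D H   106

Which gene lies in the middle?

h

The two rarest classes, E D h and e d H, are the double crossovers. Comparing them with the parentals, only the h allele has switched, so h is the middle locus and the order is d – h – e.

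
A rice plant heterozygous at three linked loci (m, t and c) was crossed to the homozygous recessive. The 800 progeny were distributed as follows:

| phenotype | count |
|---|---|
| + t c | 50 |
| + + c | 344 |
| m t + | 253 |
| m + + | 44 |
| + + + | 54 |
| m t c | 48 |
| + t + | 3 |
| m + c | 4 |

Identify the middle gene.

m

The two most frequent reciprocal classes, m t + and + + c, are the parental types, so the F1 was m t + / + + c.
The two rarest classes, + t + and m + c, are the double crossovers. Comparing them with the parentals, only the m allele has switched, so m is the middle locus and the order is c – m – t.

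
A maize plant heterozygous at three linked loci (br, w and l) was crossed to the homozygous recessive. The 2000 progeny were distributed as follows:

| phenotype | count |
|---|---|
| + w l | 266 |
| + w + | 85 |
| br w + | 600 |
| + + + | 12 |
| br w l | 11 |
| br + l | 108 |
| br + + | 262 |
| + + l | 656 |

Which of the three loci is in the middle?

The two most frequent reciprocal classes, + + l and br w +, are the parental types, so the F1 was + + l / br w +.
The two rarest classes, + + + and br w l, are the double crossovers. Comparing them with the parentals, only the l allele has switched, so l is the middle locus and the order is w – l – br.

l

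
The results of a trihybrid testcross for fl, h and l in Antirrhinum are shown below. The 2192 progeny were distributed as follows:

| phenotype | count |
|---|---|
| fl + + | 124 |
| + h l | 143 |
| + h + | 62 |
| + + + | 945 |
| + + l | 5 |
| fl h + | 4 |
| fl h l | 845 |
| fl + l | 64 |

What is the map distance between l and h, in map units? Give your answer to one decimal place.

6.2 map units

The two most frequent reciprocal classes, + + + and fl h l, are the parental types, so the F1 was + + + / fl h l.
The two rarest classes, + + l and fl h +, are the double crossovers. Comparing them with the parentals, only the l allele has switched, so l is the middle locus and the order is h – l – fl.
Crossovers in the h–l interval produce the single-crossover classes + h + and fl + l (62 + 64 = 126) plus the double crossovers (9).
RF(h–l) = (126 + 9) / 2192 = 135/2192 = 0.0616 → 6.2 map units.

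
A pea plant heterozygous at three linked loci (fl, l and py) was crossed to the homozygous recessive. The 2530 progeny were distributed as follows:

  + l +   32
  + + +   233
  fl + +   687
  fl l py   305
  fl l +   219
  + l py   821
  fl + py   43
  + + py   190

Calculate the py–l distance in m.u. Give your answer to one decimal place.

The two most frequent reciprocal classes, + l py and fl + +, are the parental types, so the F1 was + l py / fl + +.
The two rarest classes, + l + and fl + py, are the double crossovers. Comparing them with the parentals, only the py allele has switched, so py is the middle locus and the order is l – py – fl.
Crossovers in the l–py interval produce the single-crossover classes + + py and fl l + (190 + 219 = 409) plus the double crossovers (75).
RF(l–py) = (409 + 75) / 2530 = 484/2530 = 0.1913 → 19.1 m.u.

19.1 m.u.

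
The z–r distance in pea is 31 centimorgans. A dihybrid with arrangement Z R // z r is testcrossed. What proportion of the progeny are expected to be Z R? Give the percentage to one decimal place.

A map distance of 31 centimorgans corresponds to a recombination frequency of 0.310.
The F1 is Z R / z r, so Z R is a parental gamete class with expected frequency (1 − r)/2 = 0.690/2 = 0.3450.
That is 0.3450 = 34.5% of the progeny.

34.5%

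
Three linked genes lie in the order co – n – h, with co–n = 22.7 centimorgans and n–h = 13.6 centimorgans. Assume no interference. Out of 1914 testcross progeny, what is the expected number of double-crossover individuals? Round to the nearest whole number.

59

Map distances give recombination frequencies of 0.227 and 0.136 for the two intervals.
With no interference, expected double-crossover frequency = 0.227 × 0.136 = 0.03087.
Expected number = 0.03087 × 1914 = 59.09 ≈ 59.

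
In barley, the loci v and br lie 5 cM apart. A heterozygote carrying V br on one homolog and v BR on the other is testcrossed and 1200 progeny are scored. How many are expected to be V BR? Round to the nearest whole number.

A map distance of 5 cM corresponds to a recombination frequency of 0.050.
The F1 is V br / v BR, so V BR is a recombinant gamete class with expected frequency r/2 = 0.050/2 = 0.0250.
Expected number = 0.0250 × 1200 = 30.00 ≈ 30.

30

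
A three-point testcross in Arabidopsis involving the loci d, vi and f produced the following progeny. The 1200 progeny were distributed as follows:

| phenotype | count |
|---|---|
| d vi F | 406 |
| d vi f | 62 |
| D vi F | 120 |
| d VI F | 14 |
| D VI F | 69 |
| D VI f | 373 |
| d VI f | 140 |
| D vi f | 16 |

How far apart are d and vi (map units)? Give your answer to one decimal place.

24.2 map units

The two most frequent reciprocal classes, D VI f and d vi F, are the parental types, so the F1 was D VI f / d vi F.
The two rarest classes, D vi f and d VI F, are the double crossovers. Comparing them with the parentals, only the vi allele has switched, so vi is the middle locus and the order is d – vi – f.
Crossovers in the d–vi interval produce the single-crossover classes d VI f and D vi F (140 + 120 = 260) plus the double crossovers (30).
RF(d–vi) = (260 + 30) / 1200 = 290/1200 = 0.2417 → 24.2 map units.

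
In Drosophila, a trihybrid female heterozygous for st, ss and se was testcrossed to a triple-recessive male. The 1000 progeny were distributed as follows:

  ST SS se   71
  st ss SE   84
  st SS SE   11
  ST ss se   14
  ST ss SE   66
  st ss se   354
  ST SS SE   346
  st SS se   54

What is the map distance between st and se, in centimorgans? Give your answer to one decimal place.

18.0 centimorgans

The two most frequent reciprocal classes, st ss se and ST SS SE, are the parental types, so the F1 was st ss se / ST SS SE.
The two rarest classes, ST ss se and st SS SE, are the double crossovers. Comparing them with the parentals, only the st allele has switched, so st is the middle locus and the order is ss – st – se.
Crossovers in the st–se interval produce the single-crossover classes st ss SE and ST SS se (84 + 71 = 155) plus the double crossovers (25).
RF(st–se) = (155 + 25) / 1000 = 180/1000 = 0.1800 → 18.0 centimorgans.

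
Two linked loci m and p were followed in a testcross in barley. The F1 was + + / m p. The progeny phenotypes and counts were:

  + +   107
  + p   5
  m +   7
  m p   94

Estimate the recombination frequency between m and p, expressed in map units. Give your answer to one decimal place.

The recombinant classes are + p and m +: 5 + 7 = 12.
Recombination frequency = 12/213 = 0.0563 ≈ 5.6%, i.e. 5.6 map units.

5.6 map units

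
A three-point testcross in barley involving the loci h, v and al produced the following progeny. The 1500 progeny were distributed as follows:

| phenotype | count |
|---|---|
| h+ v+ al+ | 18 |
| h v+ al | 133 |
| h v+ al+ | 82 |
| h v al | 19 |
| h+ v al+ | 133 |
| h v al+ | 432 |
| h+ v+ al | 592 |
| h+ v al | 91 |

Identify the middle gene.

The two most frequent reciprocal classes, h+ v+ al and h v al+, are the parental types, so the F1 was h+ v+ al / h v al+.
The two rarest classes, h+ v+ al+ and h v al, are the double crossovers. Comparing them with the parentals, only the al allele has switched, so al is the middle locus and the order is h – al – v.

al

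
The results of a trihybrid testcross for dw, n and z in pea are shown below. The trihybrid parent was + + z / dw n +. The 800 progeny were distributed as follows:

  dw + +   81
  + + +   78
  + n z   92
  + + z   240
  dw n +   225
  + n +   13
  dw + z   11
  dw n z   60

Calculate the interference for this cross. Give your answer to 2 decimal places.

The two rarest classes, dw + z and + n +, are the double crossovers. Comparing them with the parentals, only the dw allele has switched, so dw is the middle locus and the order is n – dw – z.
n–dw: (173 + 24)/800 = 0.2462; dw–z: (138 + 24)/800 = 0.2025.
Expected DCO frequency = 0.2462 × 0.2025 ≈ 0.04986; observed = 24/800 ≈ 0.03000.
Coefficient of coincidence = 0.03000/0.04986 ≈ 0.60; interference = 1 − 0.60 = 0.40.

0.40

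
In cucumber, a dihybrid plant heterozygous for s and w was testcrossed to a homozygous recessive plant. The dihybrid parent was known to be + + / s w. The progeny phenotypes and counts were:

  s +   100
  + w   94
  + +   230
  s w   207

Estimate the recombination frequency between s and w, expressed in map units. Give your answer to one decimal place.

30.7 map units

The recombinant classes are + w and s +: 94 + 100 = 194.
Recombination frequency = 194/631 = 0.3074 ≈ 30.7%, i.e. 30.7 map units.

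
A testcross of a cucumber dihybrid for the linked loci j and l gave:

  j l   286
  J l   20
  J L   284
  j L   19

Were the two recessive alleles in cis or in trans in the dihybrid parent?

The two most frequent classes are J L (284) and j l (286); these are the parental (non-recombinant) types.
So the F1 carried J L on one chromosome and j l on the other — the recessive alleles are on the same chromosome (cis / coupling).

cis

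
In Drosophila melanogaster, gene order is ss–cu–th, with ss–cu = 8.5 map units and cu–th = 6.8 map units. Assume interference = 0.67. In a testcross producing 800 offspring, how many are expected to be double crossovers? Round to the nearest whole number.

Map distances give recombination frequencies of 0.085 and 0.068 for the two intervals.
With interference 0.67 (so coincidence = 0.33), expected double-crossover frequency = 0.085 × 0.068 × 0.33 = 0.00191.
Expected number = 0.00191 × 800 = 1.53 ≈ 2.

2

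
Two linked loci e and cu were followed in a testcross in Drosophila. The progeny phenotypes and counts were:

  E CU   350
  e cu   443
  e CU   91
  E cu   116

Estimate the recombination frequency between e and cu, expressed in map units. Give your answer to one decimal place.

20.7 map units

The two most frequent classes, E CU (350) and e cu (443), are the parental types, so the F1 was E CU / e cu.
The recombinant classes are E cu and e CU: 116 + 91 = 207.
Recombination frequency = 207/1000 = 0.2070 ≈ 20.7%, i.e. 20.7 map units.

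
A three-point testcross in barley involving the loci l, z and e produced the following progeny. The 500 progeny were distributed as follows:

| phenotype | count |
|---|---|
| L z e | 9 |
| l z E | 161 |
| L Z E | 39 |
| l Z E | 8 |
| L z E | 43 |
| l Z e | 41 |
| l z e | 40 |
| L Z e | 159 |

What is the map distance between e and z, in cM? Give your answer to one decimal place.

The two most frequent reciprocal classes, L Z e and l z E, are the parental types, so the F1 was L Z e / l z E.
The two rarest classes, L z e and l Z E, are the double crossovers. Comparing them with the parentals, only the z allele has switched, so z is the middle locus and the order is e – z – l.
Crossovers in the e–z interval produce the single-crossover classes L Z E and l z e (39 + 40 = 79) plus the double crossovers (17).
RF(e–z) = (79 + 17) / 500 = 96/500 = 0.1920 → 19.2 cM.

19.2 cM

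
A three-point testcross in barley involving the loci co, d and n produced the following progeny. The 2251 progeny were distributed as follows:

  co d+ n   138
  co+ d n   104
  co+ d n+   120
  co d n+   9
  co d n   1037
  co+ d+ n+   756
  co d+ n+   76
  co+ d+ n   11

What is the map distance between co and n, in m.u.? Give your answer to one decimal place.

The two most frequent reciprocal classes, co d n and co+ d+ n+, are the parental types, so the F1 was co d n / co+ d+ n+.
The two rarest classes, co d n+ and co+ d+ n, are the double crossovers. Comparing them with the parentals, only the n allele has switched, so n is the middle locus and the order is d – n – co.
Crossovers in the n–co interval produce the single-crossover classes co+ d n and co d+ n+ (104 + 76 = 180) plus the double crossovers (20).
RF(n–co) = (180 + 20) / 2251 = 200/2251 = 0.0888 → 8.9 m.u.

8.9 m.u.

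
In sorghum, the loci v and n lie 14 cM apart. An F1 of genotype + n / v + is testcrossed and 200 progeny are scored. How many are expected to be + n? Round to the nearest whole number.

86

A map distance of 14 cM corresponds to a recombination frequency of 0.140.
The F1 is + n / v +, so + n is a parental gamete class with expected frequency (1 − r)/2 = 0.860/2 = 0.4300.
Expected number = 0.4300 × 200 = 86.00 ≈ 86.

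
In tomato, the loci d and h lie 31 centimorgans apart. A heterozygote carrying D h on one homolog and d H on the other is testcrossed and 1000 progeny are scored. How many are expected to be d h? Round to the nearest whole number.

A map distance of 31 centimorgans corresponds to a recombination frequency of 0.310.
The F1 is D h / d H, so d h is a recombinant gamete class with expected frequency r/2 = 0.310/2 = 0.1550.
Expected number = 0.1550 × 1000 = 155.00 ≈ 155.

155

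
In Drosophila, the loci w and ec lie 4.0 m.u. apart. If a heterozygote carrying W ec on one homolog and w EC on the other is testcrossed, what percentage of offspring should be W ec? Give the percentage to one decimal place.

48.0%

A map distance of 4.0 m.u. corresponds to a recombination frequency of 0.040.
The F1 is W ec / w EC, so W ec is a parental gamete class with expected frequency (1 − r)/2 = 0.960/2 = 0.4800.
That is 0.4800 = 48.0% of the progeny.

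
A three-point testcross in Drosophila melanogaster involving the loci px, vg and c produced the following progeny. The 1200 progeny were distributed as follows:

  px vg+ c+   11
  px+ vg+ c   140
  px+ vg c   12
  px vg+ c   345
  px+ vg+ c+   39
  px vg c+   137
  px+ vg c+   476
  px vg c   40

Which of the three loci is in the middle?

c

The two most frequent reciprocal classes, px vg+ c and px+ vg c+, are the parental types, so the F1 was px vg+ c / px+ vg c+.
The two rarest classes, px vg+ c+ and px+ vg c, are the double crossovers. Comparing them with the parentals, only the c allele has switched, so c is the middle locus and the order is px – c – vg.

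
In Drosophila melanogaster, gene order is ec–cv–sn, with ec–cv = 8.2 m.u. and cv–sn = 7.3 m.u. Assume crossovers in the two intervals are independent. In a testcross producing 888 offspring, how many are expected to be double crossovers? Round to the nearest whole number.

5

Map distances give recombination frequencies of 0.082 and 0.073 for the two intervals.
With no interference, expected double-crossover frequency = 0.082 × 0.073 = 0.00599.
Expected number = 0.00599 × 888 = 5.32 ≈ 5.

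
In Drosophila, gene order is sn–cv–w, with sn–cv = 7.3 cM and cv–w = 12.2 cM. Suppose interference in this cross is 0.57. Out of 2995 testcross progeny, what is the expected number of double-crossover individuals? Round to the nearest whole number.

11

Map distances give recombination frequencies of 0.073 and 0.122 for the two intervals.
With interference 0.57 (so coincidence = 0.43), expected double-crossover frequency = 0.073 × 0.122 × 0.43 = 0.00383.
Expected number = 0.00383 × 2995 = 11.47 ≈ 11.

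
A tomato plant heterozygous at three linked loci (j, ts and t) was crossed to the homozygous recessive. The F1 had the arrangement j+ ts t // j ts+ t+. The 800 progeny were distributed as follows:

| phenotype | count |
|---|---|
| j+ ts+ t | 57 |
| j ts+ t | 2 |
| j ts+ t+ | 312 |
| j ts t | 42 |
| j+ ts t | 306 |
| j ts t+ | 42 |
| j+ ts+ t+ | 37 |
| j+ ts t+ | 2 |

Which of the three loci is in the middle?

The two rarest classes, j+ ts t+ and j ts+ t, are the double crossovers. Comparing them with the parentals, only the t allele has switched, so t is the middle locus and the order is ts – t – j.

t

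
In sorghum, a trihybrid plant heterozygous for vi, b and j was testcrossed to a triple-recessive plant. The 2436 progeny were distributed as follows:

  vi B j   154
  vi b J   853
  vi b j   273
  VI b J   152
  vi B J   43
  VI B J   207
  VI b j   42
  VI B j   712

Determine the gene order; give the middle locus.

The two most frequent reciprocal classes, VI B j and vi b J, are the parental types, so the F1 was VI B j / vi b J.
The two rarest classes, VI b j and vi B J, are the double crossovers. Comparing them with the parentals, only the b allele has switched, so b is the middle locus and the order is vi – b – j.

b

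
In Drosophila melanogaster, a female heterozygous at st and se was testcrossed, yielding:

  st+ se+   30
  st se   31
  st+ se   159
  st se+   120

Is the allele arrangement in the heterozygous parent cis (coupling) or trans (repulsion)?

trans

The two most frequent classes are st+ se (159) and st se+ (120); these are the parental (non-recombinant) types.
So the F1 carried st+ se on one chromosome and st se+ on the other — the recessive alleles are on opposite chromosomes (trans / repulsion).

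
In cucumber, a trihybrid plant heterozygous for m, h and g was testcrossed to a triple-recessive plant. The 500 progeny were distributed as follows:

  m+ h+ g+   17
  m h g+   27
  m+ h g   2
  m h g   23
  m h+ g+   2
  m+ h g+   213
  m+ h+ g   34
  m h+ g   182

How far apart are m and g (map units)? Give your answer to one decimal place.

13.0 map units

The two most frequent reciprocal classes, m+ h g+ and m h+ g, are the parental types, so the F1 was m+ h g+ / m h+ g.
The two rarest classes, m+ h g and m h+ g+, are the double crossovers. Comparing them with the parentals, only the g allele has switched, so g is the middle locus and the order is h – g – m.
Crossovers in the g–m interval produce the single-crossover classes m h g+ and m+ h+ g (27 + 34 = 61) plus the double crossovers (4).
RF(g–m) = (61 + 4) / 500 = 65/500 = 0.1300 → 13.0 map units.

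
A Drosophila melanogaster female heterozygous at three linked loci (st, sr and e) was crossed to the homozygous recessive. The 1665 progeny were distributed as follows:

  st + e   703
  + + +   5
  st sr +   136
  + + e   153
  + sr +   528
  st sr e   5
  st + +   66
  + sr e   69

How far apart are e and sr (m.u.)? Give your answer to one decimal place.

8.7 m.u.

The two most frequent reciprocal classes, st + e and + sr +, are the parental types, so the F1 was st + e / + sr +.
The two rarest classes, st sr e and + + +, are the double crossovers. Comparing them with the parentals, only the sr allele has switched, so sr is the middle locus and the order is e – sr – st.
Crossovers in the e–sr interval produce the single-crossover classes st + + and + sr e (66 + 69 = 135) plus the double crossovers (10).
RF(e–sr) = (135 + 10) / 1665 = 145/1665 = 0.0871 → 8.7 m.u.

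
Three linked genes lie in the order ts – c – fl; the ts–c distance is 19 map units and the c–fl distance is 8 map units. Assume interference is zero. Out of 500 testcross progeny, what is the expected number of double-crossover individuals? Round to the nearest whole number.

8

Map distances give recombination frequencies of 0.190 and 0.080 for the two intervals.
With no interference, expected double-crossover frequency = 0.190 × 0.080 = 0.01520.
Expected number = 0.01520 × 500 = 7.60 ≈ 8.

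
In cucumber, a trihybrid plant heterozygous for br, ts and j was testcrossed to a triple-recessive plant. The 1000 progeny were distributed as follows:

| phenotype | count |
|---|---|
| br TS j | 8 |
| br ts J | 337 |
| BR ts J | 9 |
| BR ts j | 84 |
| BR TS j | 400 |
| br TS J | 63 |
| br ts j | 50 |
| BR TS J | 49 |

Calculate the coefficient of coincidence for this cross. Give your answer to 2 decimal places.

The two most frequent reciprocal classes, BR TS j and br ts J, are the parental types, so the F1 was BR TS j / br ts J.
The two rarest classes, br TS j and BR ts J, are the double crossovers. Comparing them with the parentals, only the br allele has switched, so br is the middle locus and the order is ts – br – j.
ts–br: (147 + 17)/1000 = 0.1640; br–j: (99 + 17)/1000 = 0.1160.
Expected DCO frequency = 0.1640 × 0.1160 ≈ 0.01902; observed = 17/1000 ≈ 0.01700.
Coefficient of coincidence = 0.01700/0.01902 ≈ 0.89.

0.89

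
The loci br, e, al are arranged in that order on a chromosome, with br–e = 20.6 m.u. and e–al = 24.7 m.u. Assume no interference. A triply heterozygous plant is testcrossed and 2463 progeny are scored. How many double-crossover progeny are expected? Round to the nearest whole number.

125

Map distances give recombination frequencies of 0.206 and 0.247 for the two intervals.
With no interference, expected double-crossover frequency = 0.206 × 0.247 = 0.05088.
Expected number = 0.05088 × 2463 = 125.32 ≈ 125.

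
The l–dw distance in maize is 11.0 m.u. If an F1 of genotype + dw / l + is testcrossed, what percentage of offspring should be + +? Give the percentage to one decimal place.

A map distance of 11.0 m.u. corresponds to a recombination frequency of 0.110.
The F1 is + dw / l +, so + + is a recombinant gamete class with expected frequency r/2 = 0.110/2 = 0.0550.
That is 0.0550 = 5.5% of the progeny.

5.5%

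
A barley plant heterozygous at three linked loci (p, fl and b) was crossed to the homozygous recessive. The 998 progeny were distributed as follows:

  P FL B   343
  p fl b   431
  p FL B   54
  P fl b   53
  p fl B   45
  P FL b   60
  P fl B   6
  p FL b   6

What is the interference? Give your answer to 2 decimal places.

0.14

The two most frequent reciprocal classes, p fl b and P FL B, are the parental types, so the F1 was p fl b / P FL B.
The two rarest classes, p FL b and P fl B, are the double crossovers. Comparing them with the parentals, only the fl allele has switched, so fl is the middle locus and the order is p – fl – b.
p–fl: (107 + 12)/998 = 0.1192; fl–b: (105 + 12)/998 = 0.1172.
Expected DCO frequency = 0.1192 × 0.1172 ≈ 0.01397; observed = 12/998 ≈ 0.01202.
Coefficient of coincidence = 0.01202/0.01397 ≈ 0.86; interference = 1 − 0.86 = 0.14.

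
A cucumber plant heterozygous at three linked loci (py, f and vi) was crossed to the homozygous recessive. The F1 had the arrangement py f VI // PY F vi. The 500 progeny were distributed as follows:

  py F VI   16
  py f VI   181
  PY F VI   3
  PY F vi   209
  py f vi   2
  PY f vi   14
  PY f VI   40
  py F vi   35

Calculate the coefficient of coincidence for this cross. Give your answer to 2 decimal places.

The two rarest classes, py f vi and PY F VI, are the double crossovers. Comparing them with the parentals, only the vi allele has switched, so vi is the middle locus and the order is f – vi – py.
f–vi: (30 + 5)/500 = 0.0700; vi–py: (75 + 5)/500 = 0.1600.
Expected DCO frequency = 0.0700 × 0.1600 ≈ 0.01120; observed = 5/500 ≈ 0.01000.
Coefficient of coincidence = 0.01000/0.01120 ≈ 0.89.

0.89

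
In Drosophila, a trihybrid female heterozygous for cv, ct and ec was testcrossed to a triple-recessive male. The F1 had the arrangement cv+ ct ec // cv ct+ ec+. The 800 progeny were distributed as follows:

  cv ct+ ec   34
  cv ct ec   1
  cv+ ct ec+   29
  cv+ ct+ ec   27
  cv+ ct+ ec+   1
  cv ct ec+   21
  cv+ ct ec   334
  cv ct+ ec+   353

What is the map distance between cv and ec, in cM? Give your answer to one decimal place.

8.1 cM

The two rarest classes, cv ct ec and cv+ ct+ ec+, are the double crossovers. Comparing them with the parentals, only the cv allele has switched, so cv is the middle locus and the order is ec – cv – ct.
Crossovers in the ec–cv interval produce the single-crossover classes cv+ ct ec+ and cv ct+ ec (29 + 34 = 63) plus the double crossovers (2).
RF(ec–cv) = (63 + 2) / 800 = 65/800 = 0.0813 → 8.1 cM.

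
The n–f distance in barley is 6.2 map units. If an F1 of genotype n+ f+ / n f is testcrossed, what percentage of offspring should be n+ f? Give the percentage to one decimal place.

A map distance of 6.2 map units corresponds to a recombination frequency of 0.062.
The F1 is n+ f+ / n f, so n+ f is a recombinant gamete class with expected frequency r/2 = 0.062/2 = 0.0310.
That is 0.0310 = 3.1% of the progeny.

3.1%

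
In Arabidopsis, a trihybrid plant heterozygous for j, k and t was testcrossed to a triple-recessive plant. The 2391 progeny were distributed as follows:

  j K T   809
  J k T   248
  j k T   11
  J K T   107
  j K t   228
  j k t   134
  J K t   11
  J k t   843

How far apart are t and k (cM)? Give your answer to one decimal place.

The two most frequent reciprocal classes, J k t and j K T, are the parental types, so the F1 was J k t / j K T.
The two rarest classes, J K t and j k T, are the double crossovers. Comparing them with the parentals, only the k allele has switched, so k is the middle locus and the order is j – k – t.
Crossovers in the k–t interval produce the single-crossover classes J k T and j K t (248 + 228 = 476) plus the double crossovers (22).
RF(k–t) = (476 + 22) / 2391 = 498/2391 = 0.2083 → 20.8 cM.

20.8 cM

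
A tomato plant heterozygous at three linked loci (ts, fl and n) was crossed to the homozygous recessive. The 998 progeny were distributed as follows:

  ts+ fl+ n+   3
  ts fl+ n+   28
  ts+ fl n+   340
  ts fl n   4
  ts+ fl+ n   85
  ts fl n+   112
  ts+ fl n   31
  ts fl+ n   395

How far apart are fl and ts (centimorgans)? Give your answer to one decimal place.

The two most frequent reciprocal classes, ts+ fl n+ and ts fl+ n, are the parental types, so the F1 was ts+ fl n+ / ts fl+ n.
The two rarest classes, ts+ fl+ n+ and ts fl n, are the double crossovers. Comparing them with the parentals, only the fl allele has switched, so fl is the middle locus and the order is ts – fl – n.
Crossovers in the ts–fl interval produce the single-crossover classes ts fl n+ and ts+ fl+ n (112 + 85 = 197) plus the double crossovers (7).
RF(ts–fl) = (197 + 7) / 998 = 204/998 = 0.2044 → 20.4 centimorgans.

20.4 centimorgans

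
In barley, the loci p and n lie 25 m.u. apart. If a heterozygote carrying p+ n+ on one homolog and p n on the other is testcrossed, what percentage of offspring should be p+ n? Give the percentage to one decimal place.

A map distance of 25 m.u. corresponds to a recombination frequency of 0.250.
The F1 is p+ n+ / p n, so p+ n is a recombinant gamete class with expected frequency r/2 = 0.250/2 = 0.1250.
That is 0.1250 = 12.5% of the progeny.

12.5%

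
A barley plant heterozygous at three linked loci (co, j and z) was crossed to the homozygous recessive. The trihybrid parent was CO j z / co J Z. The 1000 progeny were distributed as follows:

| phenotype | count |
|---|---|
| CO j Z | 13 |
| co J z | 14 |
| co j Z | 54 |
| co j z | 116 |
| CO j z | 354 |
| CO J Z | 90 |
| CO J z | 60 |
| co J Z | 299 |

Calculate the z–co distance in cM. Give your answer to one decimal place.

23.3 cM

The two rarest classes, CO j Z and co J z, are the double crossovers. Comparing them with the parentals, only the z allele has switched, so z is the middle locus and the order is j – z – co.
Crossovers in the z–co interval produce the single-crossover classes co j z and CO J Z (116 + 90 = 206) plus the double crossovers (27).
RF(z–co) = (206 + 27) / 1000 = 233/1000 = 0.2330 → 23.3 cM.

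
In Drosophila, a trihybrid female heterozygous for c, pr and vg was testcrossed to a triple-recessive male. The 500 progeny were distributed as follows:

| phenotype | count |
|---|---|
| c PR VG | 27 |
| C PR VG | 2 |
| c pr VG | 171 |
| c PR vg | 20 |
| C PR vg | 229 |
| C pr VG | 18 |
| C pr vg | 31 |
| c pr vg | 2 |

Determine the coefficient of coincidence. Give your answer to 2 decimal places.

The two most frequent reciprocal classes, c pr VG and C PR vg, are the parental types, so the F1 was c pr VG / C PR vg.
The two rarest classes, c pr vg and C PR VG, are the double crossovers. Comparing them with the parentals, only the vg allele has switched, so vg is the middle locus and the order is pr – vg – c.
pr–vg: (58 + 4)/500 = 0.1240; vg–c: (38 + 4)/500 = 0.0840.
Expected DCO frequency = 0.1240 × 0.0840 ≈ 0.01042; observed = 4/500 ≈ 0.00800.
Coefficient of coincidence = 0.00800/0.01042 ≈ 0.77.

0.77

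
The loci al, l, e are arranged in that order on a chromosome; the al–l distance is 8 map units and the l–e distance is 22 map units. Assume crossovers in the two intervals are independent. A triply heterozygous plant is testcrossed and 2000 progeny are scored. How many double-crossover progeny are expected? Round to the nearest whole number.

35

Map distances give recombination frequencies of 0.080 and 0.220 for the two intervals.
With no interference, expected double-crossover frequency = 0.080 × 0.220 = 0.01760.
Expected number = 0.01760 × 2000 = 35.20 ≈ 35.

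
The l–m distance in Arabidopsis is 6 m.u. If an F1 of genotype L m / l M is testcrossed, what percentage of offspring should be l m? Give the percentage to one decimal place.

A map distance of 6 m.u. corresponds to a recombination frequency of 0.060.
The F1 is L m / l M, so l m is a recombinant gamete class with expected frequency r/2 = 0.060/2 = 0.0300.
That is 0.0300 = 3.0% of the progeny.

3.0%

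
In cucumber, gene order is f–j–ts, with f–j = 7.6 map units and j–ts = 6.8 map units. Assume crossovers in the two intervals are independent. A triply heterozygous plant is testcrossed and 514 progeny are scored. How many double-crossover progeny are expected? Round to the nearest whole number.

3

Map distances give recombination frequencies of 0.076 and 0.068 for the two intervals.
With no interference, expected double-crossover frequency = 0.076 × 0.068 = 0.00517.
Expected number = 0.00517 × 514 = 2.66 ≈ 3.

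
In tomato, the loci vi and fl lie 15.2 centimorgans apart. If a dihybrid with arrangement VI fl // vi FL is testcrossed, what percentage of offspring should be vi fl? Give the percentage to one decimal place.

7.6%

A map distance of 15.2 centimorgans corresponds to a recombination frequency of 0.152.
The F1 is VI fl / vi FL, so vi fl is a recombinant gamete class with expected frequency r/2 = 0.152/2 = 0.0760.
That is 0.0760 = 7.6% of the progeny.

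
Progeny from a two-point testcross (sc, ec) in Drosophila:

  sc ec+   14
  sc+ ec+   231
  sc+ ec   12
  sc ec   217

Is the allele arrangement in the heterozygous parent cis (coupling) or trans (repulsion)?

The two most frequent classes are sc+ ec+ (231) and sc ec (217); these are the parental (non-recombinant) types.
So the F1 carried sc+ ec+ on one chromosome and sc ec on the other — the recessive alleles are on the same chromosome (cis / coupling).

cis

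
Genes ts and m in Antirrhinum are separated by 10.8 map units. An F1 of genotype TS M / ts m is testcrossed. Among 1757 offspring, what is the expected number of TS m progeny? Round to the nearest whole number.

95

A map distance of 10.8 map units corresponds to a recombination frequency of 0.108.
The F1 is TS M / ts m, so TS m is a recombinant gamete class with expected frequency r/2 = 0.108/2 = 0.0540.
Expected number = 0.0540 × 1757 = 94.88 ≈ 95.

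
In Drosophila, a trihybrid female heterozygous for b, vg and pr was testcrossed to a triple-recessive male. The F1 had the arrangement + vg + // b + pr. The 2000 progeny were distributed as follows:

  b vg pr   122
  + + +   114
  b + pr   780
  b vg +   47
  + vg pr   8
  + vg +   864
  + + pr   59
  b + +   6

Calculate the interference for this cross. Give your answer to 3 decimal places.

0.067

The two rarest classes, + vg pr and b + +, are the double crossovers. Comparing them with the parentals, only the pr allele has switched, so pr is the middle locus and the order is b – pr – vg.
b–pr: (106 + 14)/2000 = 0.0600; pr–vg: (236 + 14)/2000 = 0.1250.
Expected DCO frequency = 0.0600 × 0.1250 ≈ 0.00750; observed = 14/2000 ≈ 0.00700.
Coefficient of coincidence = 0.00700/0.00750 ≈ 0.933; interference = 1 − 0.933 = 0.067.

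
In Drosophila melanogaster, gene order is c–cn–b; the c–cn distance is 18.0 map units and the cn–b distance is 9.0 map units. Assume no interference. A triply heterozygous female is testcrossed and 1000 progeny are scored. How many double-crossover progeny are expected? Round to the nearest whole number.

16

Map distances give recombination frequencies of 0.180 and 0.090 for the two intervals.
With no interference, expected double-crossover frequency = 0.180 × 0.090 = 0.01620.
Expected number = 0.01620 × 1000 = 16.20 ≈ 16.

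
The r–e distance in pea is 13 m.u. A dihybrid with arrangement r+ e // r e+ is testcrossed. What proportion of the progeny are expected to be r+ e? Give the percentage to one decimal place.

A map distance of 13 m.u. corresponds to a recombination frequency of 0.130.
The F1 is r+ e / r e+, so r+ e is a parental gamete class with expected frequency (1 − r)/2 = 0.870/2 = 0.4350.
That is 0.4350 = 43.5% of the progeny.

43.5%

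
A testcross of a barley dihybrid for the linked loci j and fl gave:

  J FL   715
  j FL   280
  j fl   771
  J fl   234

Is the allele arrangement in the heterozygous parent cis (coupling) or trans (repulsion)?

The two most frequent classes are J FL (715) and j fl (771); these are the parental (non-recombinant) types.
So the F1 carried J FL on one chromosome and j fl on the other — the recessive alleles are on the same chromosome (cis / coupling).

cis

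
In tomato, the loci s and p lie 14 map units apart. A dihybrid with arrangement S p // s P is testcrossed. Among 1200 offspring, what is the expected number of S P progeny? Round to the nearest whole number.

A map distance of 14 map units corresponds to a recombination frequency of 0.140.
The F1 is S p / s P, so S P is a recombinant gamete class with expected frequency r/2 = 0.140/2 = 0.0700.
Expected number = 0.0700 × 1200 = 84.00 ≈ 84.

84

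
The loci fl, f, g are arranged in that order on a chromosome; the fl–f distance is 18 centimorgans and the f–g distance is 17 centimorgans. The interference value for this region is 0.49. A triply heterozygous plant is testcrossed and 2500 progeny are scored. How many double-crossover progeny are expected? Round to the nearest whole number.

Map distances give recombination frequencies of 0.180 and 0.170 for the two intervals.
With interference 0.49 (so coincidence = 0.51), expected double-crossover frequency = 0.180 × 0.170 × 0.51 = 0.01561.
Expected number = 0.01561 × 2500 = 39.02 ≈ 39.

39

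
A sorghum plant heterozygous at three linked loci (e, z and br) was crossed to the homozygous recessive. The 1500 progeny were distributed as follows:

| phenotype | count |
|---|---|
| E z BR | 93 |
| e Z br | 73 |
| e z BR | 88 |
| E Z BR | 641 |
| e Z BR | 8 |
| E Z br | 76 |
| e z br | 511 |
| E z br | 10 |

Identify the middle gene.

The two most frequent reciprocal classes, E Z BR and e z br, are the parental types, so the F1 was E Z BR / e z br.
The two rarest classes, e Z BR and E z br, are the double crossovers. Comparing them with the parentals, only the e allele has switched, so e is the middle locus and the order is z – e – br.

e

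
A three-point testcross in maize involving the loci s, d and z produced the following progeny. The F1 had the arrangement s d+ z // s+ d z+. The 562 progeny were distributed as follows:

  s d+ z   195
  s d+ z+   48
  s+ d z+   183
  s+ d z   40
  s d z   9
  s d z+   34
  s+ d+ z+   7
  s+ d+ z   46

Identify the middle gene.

The two rarest classes, s d z and s+ d+ z+, are the double crossovers. Comparing them with the parentals, only the d allele has switched, so d is the middle locus and the order is z – d – s.

d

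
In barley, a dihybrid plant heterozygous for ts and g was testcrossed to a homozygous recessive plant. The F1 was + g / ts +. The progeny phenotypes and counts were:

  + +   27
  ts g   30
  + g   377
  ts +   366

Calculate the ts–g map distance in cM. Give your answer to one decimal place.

The recombinant classes are + + and ts g: 27 + 30 = 57.
Recombination frequency = 57/800 = 0.0712 ≈ 7.1%, i.e. 7.1 cM.

7.1 cM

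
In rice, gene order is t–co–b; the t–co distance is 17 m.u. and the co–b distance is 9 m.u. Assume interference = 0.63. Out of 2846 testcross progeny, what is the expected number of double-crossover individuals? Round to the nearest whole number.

Map distances give recombination frequencies of 0.170 and 0.090 for the two intervals.
With interference 0.63 (so coincidence = 0.37), expected double-crossover frequency = 0.170 × 0.090 × 0.37 = 0.00566.
Expected number = 0.00566 × 2846 = 16.11 ≈ 16.

16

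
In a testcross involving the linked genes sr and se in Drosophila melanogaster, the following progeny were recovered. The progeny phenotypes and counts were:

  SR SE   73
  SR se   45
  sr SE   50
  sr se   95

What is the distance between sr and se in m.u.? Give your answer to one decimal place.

The two most frequent classes, SR SE (73) and sr se (95), are the parental types, so the F1 was SR SE / sr se.
The recombinant classes are SR se and sr SE: 45 + 50 = 95.
Recombination frequency = 95/263 = 0.3612 ≈ 36.1%, i.e. 36.1 m.u.

36.1 m.u.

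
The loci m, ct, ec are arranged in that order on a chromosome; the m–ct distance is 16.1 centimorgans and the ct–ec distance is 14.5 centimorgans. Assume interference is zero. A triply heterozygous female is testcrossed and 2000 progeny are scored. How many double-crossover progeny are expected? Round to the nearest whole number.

Map distances give recombination frequencies of 0.161 and 0.145 for the two intervals.
With no interference, expected double-crossover frequency = 0.161 × 0.145 = 0.02334.
Expected number = 0.02334 × 2000 = 46.69 ≈ 47.

47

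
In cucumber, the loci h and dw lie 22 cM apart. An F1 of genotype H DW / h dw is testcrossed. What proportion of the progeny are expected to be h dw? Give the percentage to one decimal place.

39.0%

A map distance of 22 cM corresponds to a recombination frequency of 0.220.
The F1 is H DW / h dw, so h dw is a parental gamete class with expected frequency (1 − r)/2 = 0.780/2 = 0.3900.
That is 0.3900 = 39.0% of the progeny.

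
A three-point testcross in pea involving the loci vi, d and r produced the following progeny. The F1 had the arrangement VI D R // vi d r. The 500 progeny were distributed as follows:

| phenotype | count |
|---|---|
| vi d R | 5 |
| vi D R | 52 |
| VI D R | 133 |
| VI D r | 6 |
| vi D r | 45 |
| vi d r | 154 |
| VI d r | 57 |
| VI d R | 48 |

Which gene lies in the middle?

r

The two rarest classes, VI D r and vi d R, are the double crossovers. Comparing them with the parentals, only the r allele has switched, so r is the middle locus and the order is vi – r – d.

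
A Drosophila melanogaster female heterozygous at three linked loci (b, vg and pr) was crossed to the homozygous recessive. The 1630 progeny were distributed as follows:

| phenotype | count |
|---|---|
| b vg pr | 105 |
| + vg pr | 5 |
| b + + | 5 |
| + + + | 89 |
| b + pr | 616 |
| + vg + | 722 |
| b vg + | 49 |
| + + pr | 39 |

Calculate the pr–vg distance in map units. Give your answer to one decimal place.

12.5 map units

The two most frequent reciprocal classes, b + pr and + vg +, are the parental types, so the F1 was b + pr / + vg +.
The two rarest classes, b + + and + vg pr, are the double crossovers. Comparing them with the parentals, only the pr allele has switched, so pr is the middle locus and the order is b – pr – vg.
Crossovers in the pr–vg interval produce the single-crossover classes b vg pr and + + + (105 + 89 = 194) plus the double crossovers (10).
RF(pr–vg) = (194 + 10) / 1630 = 204/1630 = 0.1252 → 12.5 map units.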